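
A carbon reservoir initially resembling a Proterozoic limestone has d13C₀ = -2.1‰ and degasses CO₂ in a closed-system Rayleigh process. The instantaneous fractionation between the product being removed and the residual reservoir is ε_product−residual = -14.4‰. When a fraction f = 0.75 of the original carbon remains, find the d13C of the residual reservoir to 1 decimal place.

2.0‰

Rayleigh residual: δ_res = (δ₀ + 1000)·f^(α−1) − 1000
α = ε/1000 + 1 = 0.98560, so α − 1 = -0.01440
f^(α−1) = 0.75^(-0.01440) = 1.004151
δ_res = (-2.1 + 1000) × 1.004151 − 1000 = 1002.042 − 1000 = 2.04‰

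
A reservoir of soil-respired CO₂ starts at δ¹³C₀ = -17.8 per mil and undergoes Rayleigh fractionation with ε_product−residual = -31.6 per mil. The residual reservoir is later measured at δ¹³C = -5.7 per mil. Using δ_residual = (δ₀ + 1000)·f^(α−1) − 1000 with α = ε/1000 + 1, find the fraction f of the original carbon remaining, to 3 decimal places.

α − 1 = ε/1000 = -0.0316
(δ_res + 1000)/(δ₀ + 1000) = (-5.7 + 1000)/(-17.8 + 1000) = 994.3/982.2 = 1.012319
f = 1.012319^(1/-0.0316) = exp(ln(1.012319)/-0.0316) = exp(0.01224/-0.0316)
f = exp(-0.3875) = 0.6788

0.679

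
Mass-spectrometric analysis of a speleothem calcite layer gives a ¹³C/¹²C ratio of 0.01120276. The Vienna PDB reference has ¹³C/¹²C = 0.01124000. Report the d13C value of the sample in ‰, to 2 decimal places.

-3.31‰

d13C = (R_sample / R_standard − 1) × 1000
R_sample / R_standard = 0.01120276 / 0.01124000 = 0.996687
d13C = (0.996687 − 1) × 1000 = -3.313‰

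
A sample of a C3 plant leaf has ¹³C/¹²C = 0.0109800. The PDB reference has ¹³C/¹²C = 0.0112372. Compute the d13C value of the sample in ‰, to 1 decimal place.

-22.9‰

d13C = (R_sample / R_standard − 1) × 1000
R_sample / R_standard = 0.0109800 / 0.0112372 = 0.977112
d13C = (0.977112 − 1) × 1000 = -22.89‰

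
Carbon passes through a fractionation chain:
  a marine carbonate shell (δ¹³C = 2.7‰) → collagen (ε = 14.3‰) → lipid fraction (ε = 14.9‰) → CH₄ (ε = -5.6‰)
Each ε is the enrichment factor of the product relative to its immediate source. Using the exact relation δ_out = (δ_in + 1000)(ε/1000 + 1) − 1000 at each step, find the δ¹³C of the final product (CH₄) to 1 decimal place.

26.4‰

step 1: δ = (2.70 + 1000)·(14.3/1000 + 1) − 1000 = 17.04‰
step 2: δ = (17.04 + 1000)·(14.9/1000 + 1) − 1000 = 32.19‰
step 3: δ = (32.19 + 1000)·(-5.6/1000 + 1) − 1000 = 26.41‰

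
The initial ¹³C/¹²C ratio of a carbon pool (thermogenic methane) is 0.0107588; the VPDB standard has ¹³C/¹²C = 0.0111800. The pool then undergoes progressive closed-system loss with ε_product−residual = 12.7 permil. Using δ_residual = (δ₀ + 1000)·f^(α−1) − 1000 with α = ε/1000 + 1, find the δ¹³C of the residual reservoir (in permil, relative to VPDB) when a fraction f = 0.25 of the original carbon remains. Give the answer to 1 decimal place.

δ₀ = (0.0107588/0.0111800 − 1)×1000 = (0.962326 − 1)×1000 = -37.674 permil
α − 1 = ε/1000 = 0.0127
f^(α−1) = 0.25^(0.0127) = 0.982548
δ_res = (-37.674 + 1000) × 0.982548 − 1000 = 945.531 − 1000 = -54.47 permil

-54.5 permil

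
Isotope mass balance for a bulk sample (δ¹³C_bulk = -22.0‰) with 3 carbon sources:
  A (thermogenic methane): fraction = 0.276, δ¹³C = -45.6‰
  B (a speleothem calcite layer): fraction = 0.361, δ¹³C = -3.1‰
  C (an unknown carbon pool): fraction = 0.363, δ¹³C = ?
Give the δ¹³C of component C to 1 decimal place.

-22.9‰

Isotope mass balance: δ_bulk = Σ fᵢ·δᵢ.
-22.0 = 0.276×(-45.6) + 0.361×(-3.1) + 0.363×δ_C
0.363·δ_C = -22.0 − (-13.705) = -8.295
δ_C = -8.295 / 0.363 = -22.85‰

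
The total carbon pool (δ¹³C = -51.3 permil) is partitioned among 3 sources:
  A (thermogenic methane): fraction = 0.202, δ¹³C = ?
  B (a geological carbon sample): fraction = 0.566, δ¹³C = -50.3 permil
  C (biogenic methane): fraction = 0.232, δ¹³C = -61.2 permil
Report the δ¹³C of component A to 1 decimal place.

-42.7 permil

Isotope mass balance: δ_bulk = Σ fᵢ·δᵢ.
-51.3 = 0.202×δ_A + 0.566×(-50.3) + 0.232×(-61.2)
0.202·δ_A = -51.3 − (-42.668) = -8.632
δ_A = -8.632 / 0.202 = -42.73 permil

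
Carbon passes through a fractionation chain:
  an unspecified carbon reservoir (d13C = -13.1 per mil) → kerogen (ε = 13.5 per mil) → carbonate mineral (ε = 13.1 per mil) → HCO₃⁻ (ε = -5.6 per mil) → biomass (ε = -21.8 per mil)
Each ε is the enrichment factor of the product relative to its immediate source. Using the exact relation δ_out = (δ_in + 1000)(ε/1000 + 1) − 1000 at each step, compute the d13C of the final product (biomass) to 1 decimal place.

step 1: δ = (-13.10 + 1000)·(13.5/1000 + 1) − 1000 = 0.22 per mil
step 2: δ = (0.22 + 1000)·(13.1/1000 + 1) − 1000 = 13.33 per mil
step 3: δ = (13.33 + 1000)·(-5.6/1000 + 1) − 1000 = 7.65 per mil
step 4: δ = (7.65 + 1000)·(-21.8/1000 + 1) − 1000 = -14.32 per mil

-14.3 per mil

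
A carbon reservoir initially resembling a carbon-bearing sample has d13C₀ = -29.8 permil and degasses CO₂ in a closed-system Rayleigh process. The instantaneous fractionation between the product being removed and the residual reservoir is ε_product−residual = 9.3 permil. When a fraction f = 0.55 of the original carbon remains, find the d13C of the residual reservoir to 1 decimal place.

Rayleigh residual: δ_res = (δ₀ + 1000)·f^(α−1) − 1000
α = ε/1000 + 1 = 1.00930, so α − 1 = 0.00930
f^(α−1) = 0.55^(0.00930) = 0.994456
δ_res = (-29.8 + 1000) × 0.994456 − 1000 = 964.821 − 1000 = -35.18 permil

-35.2 permil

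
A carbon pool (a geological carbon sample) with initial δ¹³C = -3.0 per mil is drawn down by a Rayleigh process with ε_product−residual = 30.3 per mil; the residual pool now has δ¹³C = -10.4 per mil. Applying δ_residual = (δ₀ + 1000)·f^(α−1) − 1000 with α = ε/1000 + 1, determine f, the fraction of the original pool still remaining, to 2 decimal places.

0.78

α − 1 = ε/1000 = 0.0303
(δ_res + 1000)/(δ₀ + 1000) = (-10.4 + 1000)/(-3.0 + 1000) = 989.6/997.0 = 0.992578
f = 0.992578^(1/0.0303) = exp(ln(0.992578)/0.0303) = exp(-0.00745/0.0303)
f = exp(-0.2459) = 0.7820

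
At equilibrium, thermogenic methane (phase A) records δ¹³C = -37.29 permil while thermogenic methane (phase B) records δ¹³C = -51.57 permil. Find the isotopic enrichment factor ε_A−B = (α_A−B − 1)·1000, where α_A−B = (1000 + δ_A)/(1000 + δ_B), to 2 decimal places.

α_A−B = (1000 + -37.29) / (1000 + -51.57) = 962.71 / 948.43 = 1.015056
ε_A−B = (1.015056 − 1) × 1000 = 15.056 permil
(The approximation ε ≈ δ_A − δ_B would give 14.28 permil.)

15.06 permil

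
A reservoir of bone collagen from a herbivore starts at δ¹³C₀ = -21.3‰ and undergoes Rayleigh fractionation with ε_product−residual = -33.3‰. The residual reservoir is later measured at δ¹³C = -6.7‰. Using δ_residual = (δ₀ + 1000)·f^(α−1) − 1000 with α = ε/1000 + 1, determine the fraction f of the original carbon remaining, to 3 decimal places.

0.641

α − 1 = ε/1000 = -0.0333
(δ_res + 1000)/(δ₀ + 1000) = (-6.7 + 1000)/(-21.3 + 1000) = 993.3/978.7 = 1.014918
f = 1.014918^(1/-0.0333) = exp(ln(1.014918)/-0.0333) = exp(0.01481/-0.0333)
f = exp(-0.4447) = 0.6410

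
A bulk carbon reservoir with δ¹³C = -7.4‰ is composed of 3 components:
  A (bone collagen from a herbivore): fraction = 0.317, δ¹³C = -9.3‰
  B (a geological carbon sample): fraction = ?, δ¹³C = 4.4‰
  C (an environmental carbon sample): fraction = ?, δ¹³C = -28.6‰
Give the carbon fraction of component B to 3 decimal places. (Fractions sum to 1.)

0.457

Let f_B and f_C be the unknown fractions; fractions sum to 1 so f_B + f_C = 0.683.
Mass balance: Σ fᵢ·δᵢ = δ_bulk ⇒ f_B·(4.4) + f_C·(-28.6) = -7.4 − (-2.948) = -4.452
Substitute f_C = 0.683 − f_B:
f_B·(4.4 − -28.6) = -4.452 − 0.683×(-28.6) = 15.082
f_B = 15.082 / 33.0 = 0.4570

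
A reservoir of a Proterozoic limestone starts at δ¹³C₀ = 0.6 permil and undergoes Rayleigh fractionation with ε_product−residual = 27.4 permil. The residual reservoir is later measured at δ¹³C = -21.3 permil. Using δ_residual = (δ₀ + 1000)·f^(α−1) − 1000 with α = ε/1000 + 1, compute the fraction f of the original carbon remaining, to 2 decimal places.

0.45

α − 1 = ε/1000 = 0.0274
(δ_res + 1000)/(δ₀ + 1000) = (-21.3 + 1000)/(0.6 + 1000) = 978.7/1000.6 = 0.978113
f = 0.978113^(1/0.0274) = exp(ln(0.978113)/0.0274) = exp(-0.02213/0.0274)
f = exp(-0.8077) = 0.4459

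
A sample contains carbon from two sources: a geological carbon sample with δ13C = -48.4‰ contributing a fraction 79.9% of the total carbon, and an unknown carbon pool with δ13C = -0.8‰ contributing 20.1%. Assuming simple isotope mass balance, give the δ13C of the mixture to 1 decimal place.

δ_mix = f_A·δ_A + f_B·δ_B
δ_mix = 0.799 × (-48.4) + 0.201 × (-0.8)
δ_mix = -38.67 + -0.16 = -38.83‰

-38.8‰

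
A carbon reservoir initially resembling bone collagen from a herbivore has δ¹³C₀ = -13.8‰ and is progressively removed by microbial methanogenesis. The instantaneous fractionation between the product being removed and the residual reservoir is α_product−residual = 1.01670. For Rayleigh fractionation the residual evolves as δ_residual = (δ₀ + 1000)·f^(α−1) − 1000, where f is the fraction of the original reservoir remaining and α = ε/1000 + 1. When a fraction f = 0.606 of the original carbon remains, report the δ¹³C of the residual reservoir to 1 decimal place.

Rayleigh residual: δ_res = (δ₀ + 1000)·f^(α−1) − 1000
α − 1 = 0.01670
f^(α−1) = 0.606^(0.01670) = 0.991670
δ_res = (-13.8 + 1000) × 0.991670 − 1000 = 977.985 − 1000 = -22.01‰

-22.0‰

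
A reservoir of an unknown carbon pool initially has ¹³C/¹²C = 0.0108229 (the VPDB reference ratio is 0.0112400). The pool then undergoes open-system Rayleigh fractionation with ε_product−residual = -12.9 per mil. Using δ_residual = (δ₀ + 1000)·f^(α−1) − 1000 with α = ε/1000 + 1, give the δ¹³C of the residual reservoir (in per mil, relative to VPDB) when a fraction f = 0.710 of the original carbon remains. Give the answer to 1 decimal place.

δ₀ = (0.0108229/0.0112400 − 1)×1000 = (0.962891 − 1)×1000 = -37.109 per mil
α − 1 = ε/1000 = -0.0129
f^(α−1) = 0.710^(-0.0129) = 1.004428
δ_res = (-37.109 + 1000) × 1.004428 − 1000 = 967.155 − 1000 = -32.84 per mil

-32.8 per mil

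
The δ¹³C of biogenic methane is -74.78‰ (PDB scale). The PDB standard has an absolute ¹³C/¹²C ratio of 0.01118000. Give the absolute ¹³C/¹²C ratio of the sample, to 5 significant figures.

R_sample = R_standard × (δ¹³C/1000 + 1)
R_sample = 0.01118000 × (-74.78/1000 + 1) = 0.01118000 × 0.925220
R_sample = 0.0103440

0.010344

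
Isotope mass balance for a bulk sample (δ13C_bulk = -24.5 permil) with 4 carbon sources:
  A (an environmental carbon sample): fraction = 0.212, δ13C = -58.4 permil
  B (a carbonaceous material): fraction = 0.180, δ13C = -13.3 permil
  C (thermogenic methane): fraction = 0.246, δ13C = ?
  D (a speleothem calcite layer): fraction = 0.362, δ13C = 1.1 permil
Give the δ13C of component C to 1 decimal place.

-41.2 permil

Isotope mass balance: δ_bulk = Σ fᵢ·δᵢ.
-24.5 = 0.212×(-58.4) + 0.180×(-13.3) + 0.246×δ_C + 0.362×(1.1)
0.246·δ_C = -24.5 − (-14.377) = -10.123
δ_C = -10.123 / 0.246 = -41.15 permil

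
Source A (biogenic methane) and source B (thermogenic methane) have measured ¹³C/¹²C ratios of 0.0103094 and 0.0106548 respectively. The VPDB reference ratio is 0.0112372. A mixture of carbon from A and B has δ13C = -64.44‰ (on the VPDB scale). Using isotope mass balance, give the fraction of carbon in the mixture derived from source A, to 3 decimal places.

δ_A = (0.0103094/0.0112372 − 1)×1000 = (0.917435 − 1)×1000 = -82.565‰
δ_B = (0.0106548/0.0112372 − 1)×1000 = (0.948172 − 1)×1000 = -51.828‰
f_A = (δ_mix − δ_B)/(δ_A − δ_B) = (-64.44 − (-51.828))/(-82.565 − (-51.828))
f_A = -12.612 / -30.737 = 0.4103

0.410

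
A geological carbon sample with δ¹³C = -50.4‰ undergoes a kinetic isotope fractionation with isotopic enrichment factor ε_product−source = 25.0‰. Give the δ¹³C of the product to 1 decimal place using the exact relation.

To first order, δ_product ≈ δ_source + ε = -25.4‰.
Exactly, δ_product = (δ_source + 1000)·(ε/1000 + 1) − 1000.
δ_product = (-50.4 + 1000) × (25.0/1000 + 1) − 1000
δ_product = -26.66‰

-26.7‰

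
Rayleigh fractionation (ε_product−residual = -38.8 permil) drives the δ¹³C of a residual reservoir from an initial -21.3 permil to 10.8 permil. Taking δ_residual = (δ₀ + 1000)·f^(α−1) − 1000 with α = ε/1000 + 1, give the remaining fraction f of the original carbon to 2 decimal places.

0.44

α − 1 = ε/1000 = -0.0388
(δ_res + 1000)/(δ₀ + 1000) = (10.8 + 1000)/(-21.3 + 1000) = 1010.8/978.7 = 1.032799
f = 1.032799^(1/-0.0388) = exp(ln(1.032799)/-0.0388) = exp(0.03227/-0.0388)
f = exp(-0.8318) = 0.4353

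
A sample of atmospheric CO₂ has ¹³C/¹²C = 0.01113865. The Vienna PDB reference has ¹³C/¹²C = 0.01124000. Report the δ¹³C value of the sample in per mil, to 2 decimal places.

-9.02 per mil

δ¹³C = (R_sample / R_standard − 1) × 1000
R_sample / R_standard = 0.01113865 / 0.01124000 = 0.990983
δ¹³C = (0.990983 − 1) × 1000 = -9.017 per mil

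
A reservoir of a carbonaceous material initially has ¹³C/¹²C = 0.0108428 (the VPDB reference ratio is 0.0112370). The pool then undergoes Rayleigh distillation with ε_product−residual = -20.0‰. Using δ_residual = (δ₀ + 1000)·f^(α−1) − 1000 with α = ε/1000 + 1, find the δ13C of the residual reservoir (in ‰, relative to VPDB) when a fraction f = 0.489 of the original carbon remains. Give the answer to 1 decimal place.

-21.2‰

δ₀ = (0.0108428/0.0112370 − 1)×1000 = (0.964919 − 1)×1000 = -35.081‰
α − 1 = ε/1000 = -0.0200
f^(α−1) = 0.489^(-0.0200) = 1.014411
δ_res = (-35.081 + 1000) × 1.014411 − 1000 = 978.825 − 1000 = -21.18‰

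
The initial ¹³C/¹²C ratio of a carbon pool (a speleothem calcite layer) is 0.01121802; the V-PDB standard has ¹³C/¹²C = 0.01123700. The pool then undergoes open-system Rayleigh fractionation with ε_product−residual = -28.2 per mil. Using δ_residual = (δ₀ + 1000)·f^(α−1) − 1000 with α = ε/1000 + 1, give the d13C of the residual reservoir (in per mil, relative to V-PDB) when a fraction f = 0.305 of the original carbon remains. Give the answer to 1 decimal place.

32.3 per mil

δ₀ = (0.01121802/0.01123700 − 1)×1000 = (0.998311 − 1)×1000 = -1.689 per mil
α − 1 = ε/1000 = -0.0282
f^(α−1) = 0.305^(-0.0282) = 1.034053
δ_res = (-1.689 + 1000) × 1.034053 − 1000 = 1032.306 − 1000 = 32.31 per mil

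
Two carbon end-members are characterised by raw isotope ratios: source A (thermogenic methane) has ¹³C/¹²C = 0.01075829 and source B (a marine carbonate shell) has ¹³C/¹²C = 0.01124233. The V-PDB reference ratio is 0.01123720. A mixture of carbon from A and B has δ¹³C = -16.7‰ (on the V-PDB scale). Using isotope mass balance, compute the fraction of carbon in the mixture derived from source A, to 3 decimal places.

0.398

δ_A = (0.01075829/0.01123720 − 1)×1000 = (0.957382 − 1)×1000 = -42.618‰
δ_B = (0.01124233/0.01123720 − 1)×1000 = (1.000457 − 1)×1000 = 0.457‰
f_A = (δ_mix − δ_B)/(δ_A − δ_B) = (-16.7 − (0.457))/(-42.618 − (0.457))
f_A = -17.157 / -43.075 = 0.3983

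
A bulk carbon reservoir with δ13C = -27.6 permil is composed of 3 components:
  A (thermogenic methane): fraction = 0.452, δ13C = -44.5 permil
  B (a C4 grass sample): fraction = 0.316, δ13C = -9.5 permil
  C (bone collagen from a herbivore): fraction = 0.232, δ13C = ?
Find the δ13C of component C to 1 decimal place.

Isotope mass balance: δ_bulk = Σ fᵢ·δᵢ.
-27.6 = 0.452×(-44.5) + 0.316×(-9.5) + 0.232×δ_C
0.232·δ_C = -27.6 − (-23.116) = -4.484
δ_C = -4.484 / 0.232 = -19.33 permil

-19.3 permil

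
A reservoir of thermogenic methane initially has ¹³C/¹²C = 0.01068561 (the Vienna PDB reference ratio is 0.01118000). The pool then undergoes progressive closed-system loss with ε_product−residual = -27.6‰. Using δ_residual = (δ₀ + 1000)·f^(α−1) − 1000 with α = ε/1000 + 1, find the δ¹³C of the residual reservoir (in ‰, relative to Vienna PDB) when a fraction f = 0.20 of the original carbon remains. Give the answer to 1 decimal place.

-0.8‰

δ₀ = (0.01068561/0.01118000 − 1)×1000 = (0.955779 − 1)×1000 = -44.221‰
α − 1 = ε/1000 = -0.0276
f^(α−1) = 0.20^(-0.0276) = 1.045422
δ_res = (-44.221 + 1000) × 1.045422 − 1000 = 999.192 − 1000 = -0.81‰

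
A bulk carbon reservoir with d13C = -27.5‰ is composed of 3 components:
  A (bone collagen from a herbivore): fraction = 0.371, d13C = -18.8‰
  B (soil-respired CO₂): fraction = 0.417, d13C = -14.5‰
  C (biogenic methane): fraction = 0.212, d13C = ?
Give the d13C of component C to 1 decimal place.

Isotope mass balance: δ_bulk = Σ fᵢ·δᵢ.
-27.5 = 0.371×(-18.8) + 0.417×(-14.5) + 0.212×δ_C
0.212·δ_C = -27.5 − (-13.021) = -14.479
δ_C = -14.479 / 0.212 = -68.30‰

-68.3‰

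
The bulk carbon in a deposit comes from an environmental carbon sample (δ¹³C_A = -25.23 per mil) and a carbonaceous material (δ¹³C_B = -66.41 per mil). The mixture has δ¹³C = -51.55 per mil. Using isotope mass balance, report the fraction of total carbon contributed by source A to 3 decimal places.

δ_mix = f_A·δ_A + (1 − f_A)·δ_B  ⇒  f_A = (δ_mix − δ_B)/(δ_A − δ_B)
f_A = (-51.55 − (-66.41)) / (-25.23 − (-66.41))
f_A = 14.86 / 41.18 = 0.3609

0.361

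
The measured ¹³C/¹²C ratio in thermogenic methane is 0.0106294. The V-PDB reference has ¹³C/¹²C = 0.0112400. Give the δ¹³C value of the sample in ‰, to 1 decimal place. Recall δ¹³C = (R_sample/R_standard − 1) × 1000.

δ¹³C = (R_sample / R_standard − 1) × 1000
R_sample / R_standard = 0.0106294 / 0.0112400 = 0.945676
δ¹³C = (0.945676 − 1) × 1000 = -54.32‰

-54.3‰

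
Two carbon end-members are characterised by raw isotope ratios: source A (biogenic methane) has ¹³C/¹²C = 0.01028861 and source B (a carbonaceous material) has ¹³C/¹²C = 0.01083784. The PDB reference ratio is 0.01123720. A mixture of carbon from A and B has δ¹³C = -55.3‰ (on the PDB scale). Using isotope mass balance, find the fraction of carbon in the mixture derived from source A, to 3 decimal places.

δ_A = (0.01028861/0.01123720 − 1)×1000 = (0.915585 − 1)×1000 = -84.415‰
δ_B = (0.01083784/0.01123720 − 1)×1000 = (0.964461 − 1)×1000 = -35.539‰
f_A = (δ_mix − δ_B)/(δ_A − δ_B) = (-55.3 − (-35.539))/(-84.415 − (-35.539))
f_A = -19.761 / -48.876 = 0.4043

0.404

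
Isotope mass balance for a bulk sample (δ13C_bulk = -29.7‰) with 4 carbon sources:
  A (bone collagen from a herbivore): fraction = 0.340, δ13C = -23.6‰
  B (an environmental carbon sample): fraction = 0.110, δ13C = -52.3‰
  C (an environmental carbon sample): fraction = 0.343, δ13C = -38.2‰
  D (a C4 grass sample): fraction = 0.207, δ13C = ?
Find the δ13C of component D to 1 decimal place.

Isotope mass balance: δ_bulk = Σ fᵢ·δᵢ.
-29.7 = 0.340×(-23.6) + 0.110×(-52.3) + 0.343×(-38.2) + 0.207×δ_D
0.207·δ_D = -29.7 − (-26.880) = -2.820
δ_D = -2.820 / 0.207 = -13.63‰

-13.6‰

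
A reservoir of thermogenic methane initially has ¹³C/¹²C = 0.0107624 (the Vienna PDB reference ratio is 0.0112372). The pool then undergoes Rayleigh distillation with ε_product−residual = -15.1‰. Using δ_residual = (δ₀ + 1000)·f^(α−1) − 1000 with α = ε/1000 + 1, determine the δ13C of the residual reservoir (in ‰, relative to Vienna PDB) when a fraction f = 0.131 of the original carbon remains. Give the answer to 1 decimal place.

-12.4‰

δ₀ = (0.0107624/0.0112372 − 1)×1000 = (0.957747 − 1)×1000 = -42.253‰
α − 1 = ε/1000 = -0.0151
f^(α−1) = 0.131^(-0.0151) = 1.031167
δ_res = (-42.253 + 1000) × 1.031167 − 1000 = 987.598 − 1000 = -12.40‰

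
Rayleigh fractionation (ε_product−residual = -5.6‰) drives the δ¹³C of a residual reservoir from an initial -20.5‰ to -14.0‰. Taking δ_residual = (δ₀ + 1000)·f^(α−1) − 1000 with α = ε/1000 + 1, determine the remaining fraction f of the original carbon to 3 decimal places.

0.307

α − 1 = ε/1000 = -0.0056
(δ_res + 1000)/(δ₀ + 1000) = (-14.0 + 1000)/(-20.5 + 1000) = 986.0/979.5 = 1.006636
f = 1.006636^(1/-0.0056) = exp(ln(1.006636)/-0.0056) = exp(0.00661/-0.0056)
f = exp(-1.1811) = 0.3069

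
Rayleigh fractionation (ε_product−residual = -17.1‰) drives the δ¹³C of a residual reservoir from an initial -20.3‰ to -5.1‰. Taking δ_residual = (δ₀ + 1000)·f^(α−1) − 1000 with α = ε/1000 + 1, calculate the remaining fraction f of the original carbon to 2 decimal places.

α − 1 = ε/1000 = -0.0171
(δ_res + 1000)/(δ₀ + 1000) = (-5.1 + 1000)/(-20.3 + 1000) = 994.9/979.7 = 1.015515
f = 1.015515^(1/-0.0171) = exp(ln(1.015515)/-0.0171) = exp(0.01540/-0.0171)
f = exp(-0.9003) = 0.4064

0.41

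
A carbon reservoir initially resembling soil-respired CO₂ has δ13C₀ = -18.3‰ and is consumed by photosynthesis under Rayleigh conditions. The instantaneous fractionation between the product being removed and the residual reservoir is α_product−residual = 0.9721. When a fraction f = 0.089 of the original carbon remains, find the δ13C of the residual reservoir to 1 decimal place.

50.2‰

Rayleigh residual: δ_res = (δ₀ + 1000)·f^(α−1) − 1000
α − 1 = -0.02790
f^(α−1) = 0.089^(-0.02790) = 1.069823
δ_res = (-18.3 + 1000) × 1.069823 − 1000 = 1050.245 − 1000 = 50.25‰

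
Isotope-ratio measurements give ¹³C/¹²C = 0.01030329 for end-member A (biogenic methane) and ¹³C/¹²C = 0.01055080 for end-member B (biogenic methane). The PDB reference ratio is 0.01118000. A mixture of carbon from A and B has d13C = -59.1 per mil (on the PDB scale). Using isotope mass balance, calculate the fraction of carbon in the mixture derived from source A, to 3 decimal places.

0.127

δ_A = (0.01030329/0.01118000 − 1)×1000 = (0.921582 − 1)×1000 = -78.418 per mil
δ_B = (0.01055080/0.01118000 − 1)×1000 = (0.943721 − 1)×1000 = -56.279 per mil
f_A = (δ_mix − δ_B)/(δ_A − δ_B) = (-59.1 − (-56.279))/(-78.418 − (-56.279))
f_A = -2.821 / -22.139 = 0.1274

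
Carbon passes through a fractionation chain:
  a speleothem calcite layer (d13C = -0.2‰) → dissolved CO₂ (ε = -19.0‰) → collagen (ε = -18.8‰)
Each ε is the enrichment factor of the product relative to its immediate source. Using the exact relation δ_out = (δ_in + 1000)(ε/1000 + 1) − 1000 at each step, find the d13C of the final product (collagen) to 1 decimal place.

-37.6‰

step 1: δ = (-0.20 + 1000)·(-19.0/1000 + 1) − 1000 = -19.20‰
step 2: δ = (-19.20 + 1000)·(-18.8/1000 + 1) − 1000 = -37.64‰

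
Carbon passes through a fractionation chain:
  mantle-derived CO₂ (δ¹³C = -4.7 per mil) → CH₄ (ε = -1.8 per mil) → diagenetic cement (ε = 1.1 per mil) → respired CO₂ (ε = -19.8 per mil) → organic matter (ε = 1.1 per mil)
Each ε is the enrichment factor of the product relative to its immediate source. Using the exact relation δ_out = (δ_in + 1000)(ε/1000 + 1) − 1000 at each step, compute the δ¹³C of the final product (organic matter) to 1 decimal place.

step 1: δ = (-4.70 + 1000)·(-1.8/1000 + 1) − 1000 = -6.49 per mil
step 2: δ = (-6.49 + 1000)·(1.1/1000 + 1) − 1000 = -5.40 per mil
step 3: δ = (-5.40 + 1000)·(-19.8/1000 + 1) − 1000 = -25.09 per mil
step 4: δ = (-25.09 + 1000)·(1.1/1000 + 1) − 1000 = -24.02 per mil

-24.0 per mil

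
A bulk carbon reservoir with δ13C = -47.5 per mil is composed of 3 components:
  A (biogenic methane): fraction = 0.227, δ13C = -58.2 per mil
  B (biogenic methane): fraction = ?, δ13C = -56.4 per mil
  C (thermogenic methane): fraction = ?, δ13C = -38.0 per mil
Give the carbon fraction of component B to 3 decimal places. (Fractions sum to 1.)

Let f_B and f_C be the unknown fractions; fractions sum to 1 so f_B + f_C = 0.773.
Mass balance: Σ fᵢ·δᵢ = δ_bulk ⇒ f_B·(-56.4) + f_C·(-38.0) = -47.5 − (-13.211) = -34.289
Substitute f_C = 0.773 − f_B:
f_B·(-56.4 − -38.0) = -34.289 − 0.773×(-38.0) = -4.915
f_B = -4.915 / -18.4 = 0.2671

0.267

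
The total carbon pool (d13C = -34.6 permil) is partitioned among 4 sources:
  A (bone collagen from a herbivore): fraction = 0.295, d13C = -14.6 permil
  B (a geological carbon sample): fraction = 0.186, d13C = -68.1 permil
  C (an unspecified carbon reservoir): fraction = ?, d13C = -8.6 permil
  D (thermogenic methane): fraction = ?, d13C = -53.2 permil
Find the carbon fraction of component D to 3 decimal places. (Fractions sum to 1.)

Let f_D and f_C be the unknown fractions; fractions sum to 1 so f_D + f_C = 0.519.
Mass balance: Σ fᵢ·δᵢ = δ_bulk ⇒ f_D·(-53.2) + f_C·(-8.6) = -34.6 − (-16.974) = -17.626
Substitute f_C = 0.519 − f_D:
f_D·(-53.2 − -8.6) = -17.626 − 0.519×(-8.6) = -13.163
f_D = -13.163 / -44.6 = 0.2951

0.295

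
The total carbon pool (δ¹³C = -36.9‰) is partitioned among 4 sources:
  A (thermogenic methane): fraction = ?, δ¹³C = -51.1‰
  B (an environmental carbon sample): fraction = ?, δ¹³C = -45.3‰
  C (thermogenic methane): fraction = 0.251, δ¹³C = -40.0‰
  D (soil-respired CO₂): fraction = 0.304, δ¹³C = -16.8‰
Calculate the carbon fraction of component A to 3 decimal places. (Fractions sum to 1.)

0.275

Let f_A and f_B be the unknown fractions; fractions sum to 1 so f_A + f_B = 0.445.
Mass balance: Σ fᵢ·δᵢ = δ_bulk ⇒ f_A·(-51.1) + f_B·(-45.3) = -36.9 − (-15.147) = -21.753
Substitute f_B = 0.445 − f_A:
f_A·(-51.1 − -45.3) = -21.753 − 0.445×(-45.3) = -1.594
f_A = -1.594 / -5.8 = 0.2749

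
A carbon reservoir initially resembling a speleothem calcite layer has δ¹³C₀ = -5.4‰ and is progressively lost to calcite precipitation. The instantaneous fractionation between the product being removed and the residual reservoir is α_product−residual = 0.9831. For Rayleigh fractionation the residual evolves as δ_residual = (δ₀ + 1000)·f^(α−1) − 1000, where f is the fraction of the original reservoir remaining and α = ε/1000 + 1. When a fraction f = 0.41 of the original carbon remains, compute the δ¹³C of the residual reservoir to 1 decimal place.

Rayleigh residual: δ_res = (δ₀ + 1000)·f^(α−1) − 1000
α − 1 = -0.01690
f^(α−1) = 0.41^(-0.01690) = 1.015182
δ_res = (-5.4 + 1000) × 1.015182 − 1000 = 1009.700 − 1000 = 9.70‰

9.7‰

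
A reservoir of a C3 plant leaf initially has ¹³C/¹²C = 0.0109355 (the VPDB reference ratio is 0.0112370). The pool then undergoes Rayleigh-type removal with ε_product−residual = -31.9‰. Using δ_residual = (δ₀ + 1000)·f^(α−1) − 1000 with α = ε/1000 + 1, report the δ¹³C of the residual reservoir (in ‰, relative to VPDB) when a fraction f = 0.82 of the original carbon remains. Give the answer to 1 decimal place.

δ₀ = (0.0109355/0.0112370 − 1)×1000 = (0.973169 − 1)×1000 = -26.831‰
α − 1 = ε/1000 = -0.0319
f^(α−1) = 0.82^(-0.0319) = 1.006351
δ_res = (-26.831 + 1000) × 1.006351 − 1000 = 979.349 − 1000 = -20.65‰

-20.7‰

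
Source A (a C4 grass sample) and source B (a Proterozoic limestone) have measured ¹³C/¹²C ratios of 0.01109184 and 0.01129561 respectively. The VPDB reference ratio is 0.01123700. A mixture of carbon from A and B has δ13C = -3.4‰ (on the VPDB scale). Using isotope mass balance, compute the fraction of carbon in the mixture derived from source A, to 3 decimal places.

δ_A = (0.01109184/0.01123700 − 1)×1000 = (0.987082 − 1)×1000 = -12.918‰
δ_B = (0.01129561/0.01123700 − 1)×1000 = (1.005216 − 1)×1000 = 5.216‰
f_A = (δ_mix − δ_B)/(δ_A − δ_B) = (-3.4 − (5.216))/(-12.918 − (5.216))
f_A = -8.616 / -18.134 = 0.4751

0.475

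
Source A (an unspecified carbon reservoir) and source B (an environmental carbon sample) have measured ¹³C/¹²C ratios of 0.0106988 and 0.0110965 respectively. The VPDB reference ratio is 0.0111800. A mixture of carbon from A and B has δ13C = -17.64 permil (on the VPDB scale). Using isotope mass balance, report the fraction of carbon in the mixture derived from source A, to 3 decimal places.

δ_A = (0.0106988/0.0111800 − 1)×1000 = (0.956959 − 1)×1000 = -43.041 permil
δ_B = (0.0110965/0.0111800 − 1)×1000 = (0.992531 − 1)×1000 = -7.469 permil
f_A = (δ_mix − δ_B)/(δ_A − δ_B) = (-17.64 − (-7.469))/(-43.041 − (-7.469))
f_A = -10.171 / -35.572 = 0.2859

0.286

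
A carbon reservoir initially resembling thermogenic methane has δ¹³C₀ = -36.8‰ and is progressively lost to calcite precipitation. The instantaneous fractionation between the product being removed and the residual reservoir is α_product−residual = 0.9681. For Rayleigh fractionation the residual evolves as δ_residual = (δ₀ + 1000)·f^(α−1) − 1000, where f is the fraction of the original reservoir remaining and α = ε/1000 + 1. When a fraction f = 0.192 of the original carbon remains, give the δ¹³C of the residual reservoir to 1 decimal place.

15.3‰

Rayleigh residual: δ_res = (δ₀ + 1000)·f^(α−1) − 1000
α − 1 = -0.03190
f^(α−1) = 0.192^(-0.03190) = 1.054054
δ_res = (-36.8 + 1000) × 1.054054 − 1000 = 1015.264 − 1000 = 15.26‰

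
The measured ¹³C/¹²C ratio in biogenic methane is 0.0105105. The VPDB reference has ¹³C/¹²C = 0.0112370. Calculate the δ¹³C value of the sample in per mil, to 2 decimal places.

-64.65 per mil

δ¹³C = (R_sample / R_standard − 1) × 1000
R_sample / R_standard = 0.0105105 / 0.0112370 = 0.935348
δ¹³C = (0.935348 − 1) × 1000 = -64.652 per mil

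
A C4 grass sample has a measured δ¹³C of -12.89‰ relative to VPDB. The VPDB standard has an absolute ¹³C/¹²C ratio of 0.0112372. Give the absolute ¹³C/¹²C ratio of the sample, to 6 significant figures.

0.0110924

R_sample = R_standard × (δ¹³C/1000 + 1)
R_sample = 0.0112372 × (-12.89/1000 + 1) = 0.0112372 × 0.987110
R_sample = 0.0110924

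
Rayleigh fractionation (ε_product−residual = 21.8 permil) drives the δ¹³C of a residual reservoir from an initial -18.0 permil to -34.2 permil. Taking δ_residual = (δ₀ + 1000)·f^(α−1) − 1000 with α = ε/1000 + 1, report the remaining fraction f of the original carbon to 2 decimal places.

0.47

α − 1 = ε/1000 = 0.0218
(δ_res + 1000)/(δ₀ + 1000) = (-34.2 + 1000)/(-18.0 + 1000) = 965.8/982.0 = 0.983503
f = 0.983503^(1/0.0218) = exp(ln(0.983503)/0.0218) = exp(-0.01663/0.0218)
f = exp(-0.7631) = 0.4662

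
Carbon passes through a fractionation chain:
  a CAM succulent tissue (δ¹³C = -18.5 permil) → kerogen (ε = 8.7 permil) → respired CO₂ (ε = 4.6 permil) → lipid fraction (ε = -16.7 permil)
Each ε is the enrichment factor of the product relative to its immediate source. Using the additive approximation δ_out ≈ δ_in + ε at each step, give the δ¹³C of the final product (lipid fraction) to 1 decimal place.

step 1: δ ≈ -18.5 + (8.7) = -9.8 permil
step 2: δ ≈ -9.8 + (4.6) = -5.2 permil
step 3: δ ≈ -5.2 + (-16.7) = -21.9 permil

-21.9 permil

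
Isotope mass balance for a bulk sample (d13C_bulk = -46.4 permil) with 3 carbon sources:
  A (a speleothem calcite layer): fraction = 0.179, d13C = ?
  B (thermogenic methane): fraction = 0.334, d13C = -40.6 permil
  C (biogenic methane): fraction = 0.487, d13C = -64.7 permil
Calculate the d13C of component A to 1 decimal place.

-7.4 permil

Isotope mass balance: δ_bulk = Σ fᵢ·δᵢ.
-46.4 = 0.179×δ_A + 0.334×(-40.6) + 0.487×(-64.7)
0.179·δ_A = -46.4 − (-45.069) = -1.331
δ_A = -1.331 / 0.179 = -7.43 permil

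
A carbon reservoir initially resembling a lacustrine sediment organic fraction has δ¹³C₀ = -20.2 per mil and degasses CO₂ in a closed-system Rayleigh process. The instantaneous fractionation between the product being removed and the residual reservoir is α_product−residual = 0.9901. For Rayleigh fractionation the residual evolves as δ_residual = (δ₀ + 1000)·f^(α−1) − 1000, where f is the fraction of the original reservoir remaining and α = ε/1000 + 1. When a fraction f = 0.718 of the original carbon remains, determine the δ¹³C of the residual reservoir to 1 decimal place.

Rayleigh residual: δ_res = (δ₀ + 1000)·f^(α−1) − 1000
α − 1 = -0.00990
f^(α−1) = 0.718^(-0.00990) = 1.003285
δ_res = (-20.2 + 1000) × 1.003285 − 1000 = 983.019 − 1000 = -16.98 per mil

-17.0 per mil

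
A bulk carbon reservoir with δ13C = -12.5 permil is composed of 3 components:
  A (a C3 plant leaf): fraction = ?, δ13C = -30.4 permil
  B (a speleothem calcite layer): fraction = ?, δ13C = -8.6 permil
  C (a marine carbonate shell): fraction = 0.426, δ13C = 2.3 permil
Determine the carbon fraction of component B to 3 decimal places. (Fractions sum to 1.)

Let f_B and f_A be the unknown fractions; fractions sum to 1 so f_B + f_A = 0.574.
Mass balance: Σ fᵢ·δᵢ = δ_bulk ⇒ f_B·(-8.6) + f_A·(-30.4) = -12.5 − (0.980) = -13.480
Substitute f_A = 0.574 − f_B:
f_B·(-8.6 − -30.4) = -13.480 − 0.574×(-30.4) = 3.970
f_B = 3.970 / 21.8 = 0.1821

0.182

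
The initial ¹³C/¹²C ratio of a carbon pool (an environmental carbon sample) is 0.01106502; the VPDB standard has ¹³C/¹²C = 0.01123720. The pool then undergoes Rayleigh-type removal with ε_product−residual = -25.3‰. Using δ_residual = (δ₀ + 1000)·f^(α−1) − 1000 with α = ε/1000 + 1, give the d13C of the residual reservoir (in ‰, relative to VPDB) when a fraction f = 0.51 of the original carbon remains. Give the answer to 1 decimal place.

δ₀ = (0.01106502/0.01123720 − 1)×1000 = (0.984678 − 1)×1000 = -15.322‰
α − 1 = ε/1000 = -0.0253
f^(α−1) = 0.51^(-0.0253) = 1.017182
δ_res = (-15.322 + 1000) × 1.017182 − 1000 = 1001.596 − 1000 = 1.60‰

1.6‰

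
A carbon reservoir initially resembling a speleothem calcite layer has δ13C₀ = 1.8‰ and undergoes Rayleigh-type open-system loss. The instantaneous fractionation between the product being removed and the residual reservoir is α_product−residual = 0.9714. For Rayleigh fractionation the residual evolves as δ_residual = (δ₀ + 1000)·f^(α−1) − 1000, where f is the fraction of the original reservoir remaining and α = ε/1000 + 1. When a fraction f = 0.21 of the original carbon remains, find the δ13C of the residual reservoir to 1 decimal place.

Rayleigh residual: δ_res = (δ₀ + 1000)·f^(α−1) − 1000
α − 1 = -0.02860
f^(α−1) = 0.21^(-0.02860) = 1.045646
δ_res = (1.8 + 1000) × 1.045646 − 1000 = 1047.528 − 1000 = 47.53‰

47.5‰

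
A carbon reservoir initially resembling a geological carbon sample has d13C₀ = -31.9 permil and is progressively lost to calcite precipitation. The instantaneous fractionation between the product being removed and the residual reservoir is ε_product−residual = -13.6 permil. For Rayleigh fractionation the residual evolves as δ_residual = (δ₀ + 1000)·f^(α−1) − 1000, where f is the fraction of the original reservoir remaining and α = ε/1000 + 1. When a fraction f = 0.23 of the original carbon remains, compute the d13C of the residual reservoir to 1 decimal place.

Rayleigh residual: δ_res = (δ₀ + 1000)·f^(α−1) − 1000
α = ε/1000 + 1 = 0.98640, so α − 1 = -0.01360
f^(α−1) = 0.23^(-0.01360) = 1.020189
δ_res = (-31.9 + 1000) × 1.020189 − 1000 = 987.645 − 1000 = -12.36 permil

-12.4 permil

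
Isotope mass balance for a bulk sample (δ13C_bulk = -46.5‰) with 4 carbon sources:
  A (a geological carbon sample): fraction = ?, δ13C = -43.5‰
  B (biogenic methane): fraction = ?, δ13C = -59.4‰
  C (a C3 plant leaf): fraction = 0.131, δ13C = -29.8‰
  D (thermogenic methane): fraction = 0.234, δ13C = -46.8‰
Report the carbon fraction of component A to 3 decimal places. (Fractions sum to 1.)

Let f_A and f_B be the unknown fractions; fractions sum to 1 so f_A + f_B = 0.635.
Mass balance: Σ fᵢ·δᵢ = δ_bulk ⇒ f_A·(-43.5) + f_B·(-59.4) = -46.5 − (-14.855) = -31.645
Substitute f_B = 0.635 − f_A:
f_A·(-43.5 − -59.4) = -31.645 − 0.635×(-59.4) = 6.074
f_A = 6.074 / 15.9 = 0.3820

0.382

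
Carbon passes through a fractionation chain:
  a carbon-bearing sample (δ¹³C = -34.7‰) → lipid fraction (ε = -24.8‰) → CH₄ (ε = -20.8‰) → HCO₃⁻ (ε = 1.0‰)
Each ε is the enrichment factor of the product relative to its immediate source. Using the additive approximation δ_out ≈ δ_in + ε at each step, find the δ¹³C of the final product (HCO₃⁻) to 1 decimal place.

-79.3‰

step 1: δ ≈ -34.7 + (-24.8) = -59.5‰
step 2: δ ≈ -59.5 + (-20.8) = -80.3‰
step 3: δ ≈ -80.3 + (1.0) = -79.3‰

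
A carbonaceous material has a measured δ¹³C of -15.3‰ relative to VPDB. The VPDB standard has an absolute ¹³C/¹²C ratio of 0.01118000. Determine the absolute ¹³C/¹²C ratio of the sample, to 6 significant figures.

0.0110089

R_sample = R_standard × (δ¹³C/1000 + 1)
R_sample = 0.01118000 × (-15.3/1000 + 1) = 0.01118000 × 0.984700
R_sample = 0.0110089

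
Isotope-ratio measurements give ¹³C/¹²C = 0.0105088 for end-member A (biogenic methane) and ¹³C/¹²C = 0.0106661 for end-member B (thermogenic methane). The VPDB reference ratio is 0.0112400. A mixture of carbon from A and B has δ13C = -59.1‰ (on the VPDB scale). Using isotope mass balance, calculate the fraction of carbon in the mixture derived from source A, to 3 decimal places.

δ_A = (0.0105088/0.0112400 − 1)×1000 = (0.934947 − 1)×1000 = -65.053‰
δ_B = (0.0106661/0.0112400 − 1)×1000 = (0.948941 − 1)×1000 = -51.059‰
f_A = (δ_mix − δ_B)/(δ_A − δ_B) = (-59.1 − (-51.059))/(-65.053 − (-51.059))
f_A = -8.041 / -13.995 = 0.5746

0.575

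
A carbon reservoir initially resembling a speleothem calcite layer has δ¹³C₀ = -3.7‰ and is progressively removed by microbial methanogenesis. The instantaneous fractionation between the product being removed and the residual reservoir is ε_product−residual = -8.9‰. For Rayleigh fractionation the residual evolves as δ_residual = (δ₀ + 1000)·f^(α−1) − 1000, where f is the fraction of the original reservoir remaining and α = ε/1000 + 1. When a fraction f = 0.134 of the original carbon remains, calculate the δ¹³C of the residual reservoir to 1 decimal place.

Rayleigh residual: δ_res = (δ₀ + 1000)·f^(α−1) − 1000
α = ε/1000 + 1 = 0.99110, so α − 1 = -0.00890
f^(α−1) = 0.134^(-0.00890) = 1.018049
δ_res = (-3.7 + 1000) × 1.018049 − 1000 = 1014.282 − 1000 = 14.28‰

14.3‰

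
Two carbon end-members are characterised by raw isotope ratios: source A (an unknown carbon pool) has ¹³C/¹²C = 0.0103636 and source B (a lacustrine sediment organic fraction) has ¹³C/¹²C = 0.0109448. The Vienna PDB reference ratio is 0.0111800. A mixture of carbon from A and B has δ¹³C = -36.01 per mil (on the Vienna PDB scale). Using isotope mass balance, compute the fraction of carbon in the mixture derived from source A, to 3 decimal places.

δ_A = (0.0103636/0.0111800 − 1)×1000 = (0.926977 − 1)×1000 = -73.023 per mil
δ_B = (0.0109448/0.0111800 − 1)×1000 = (0.978962 − 1)×1000 = -21.038 per mil
f_A = (δ_mix − δ_B)/(δ_A − δ_B) = (-36.01 − (-21.038))/(-73.023 − (-21.038))
f_A = -14.972 / -51.986 = 0.2880

0.288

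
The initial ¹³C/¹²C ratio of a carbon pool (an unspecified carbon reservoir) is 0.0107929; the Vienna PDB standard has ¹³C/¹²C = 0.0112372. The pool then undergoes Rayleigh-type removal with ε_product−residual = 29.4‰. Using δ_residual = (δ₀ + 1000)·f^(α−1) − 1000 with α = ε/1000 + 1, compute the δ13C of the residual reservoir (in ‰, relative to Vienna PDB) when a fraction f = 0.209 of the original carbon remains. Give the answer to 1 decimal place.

δ₀ = (0.0107929/0.0112372 − 1)×1000 = (0.960462 − 1)×1000 = -39.538‰
α − 1 = ε/1000 = 0.0294
f^(α−1) = 0.209^(0.0294) = 0.955020
δ_res = (-39.538 + 1000) × 0.955020 − 1000 = 917.260 − 1000 = -82.74‰

-82.7‰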